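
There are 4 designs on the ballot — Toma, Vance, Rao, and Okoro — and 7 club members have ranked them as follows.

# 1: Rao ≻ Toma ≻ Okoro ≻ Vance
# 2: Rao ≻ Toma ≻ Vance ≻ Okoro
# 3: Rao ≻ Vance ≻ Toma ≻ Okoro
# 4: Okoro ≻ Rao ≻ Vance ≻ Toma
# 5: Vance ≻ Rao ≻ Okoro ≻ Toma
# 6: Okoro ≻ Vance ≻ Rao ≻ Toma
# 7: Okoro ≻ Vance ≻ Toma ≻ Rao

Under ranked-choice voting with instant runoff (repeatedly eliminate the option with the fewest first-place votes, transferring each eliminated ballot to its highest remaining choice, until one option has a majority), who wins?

Rao

Round 1: Rao 3, Okoro 3, Vance 1, Toma 0. Toma has the fewest and is eliminated.
Round 2: Rao 3, Okoro 3, Vance 1. Vance has the fewest and is eliminated.
Round 3: Rao 4, Okoro 3. Rao has a majority.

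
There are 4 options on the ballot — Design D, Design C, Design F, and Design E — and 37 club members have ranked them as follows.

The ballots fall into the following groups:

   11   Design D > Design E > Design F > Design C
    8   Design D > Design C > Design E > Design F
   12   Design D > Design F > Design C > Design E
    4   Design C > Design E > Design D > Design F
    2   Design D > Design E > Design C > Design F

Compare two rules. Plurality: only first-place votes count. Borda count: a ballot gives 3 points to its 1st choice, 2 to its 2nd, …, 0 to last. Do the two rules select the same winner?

Yes

Plurality first-place counts: Design D 33, Design C 4, Design F 0, Design E 0 → Design D.
Borda totals: Design D 103, Design C 42, Design F 35, Design E 42 → Design D.
The two rules agree on Design D.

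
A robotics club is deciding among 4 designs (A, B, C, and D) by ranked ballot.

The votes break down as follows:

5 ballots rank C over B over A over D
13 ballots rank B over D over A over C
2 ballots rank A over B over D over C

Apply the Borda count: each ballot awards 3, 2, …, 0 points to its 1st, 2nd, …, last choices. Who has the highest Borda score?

Borda scores:
  A: 5·1 + 13·1 + 2·3 = 24
  B: 5·2 + 13·3 + 2·2 = 53
  C: 5·3 + 13·0 + 2·0 = 15
  D: 5·0 + 13·2 + 2·1 = 28
B has the highest total.

B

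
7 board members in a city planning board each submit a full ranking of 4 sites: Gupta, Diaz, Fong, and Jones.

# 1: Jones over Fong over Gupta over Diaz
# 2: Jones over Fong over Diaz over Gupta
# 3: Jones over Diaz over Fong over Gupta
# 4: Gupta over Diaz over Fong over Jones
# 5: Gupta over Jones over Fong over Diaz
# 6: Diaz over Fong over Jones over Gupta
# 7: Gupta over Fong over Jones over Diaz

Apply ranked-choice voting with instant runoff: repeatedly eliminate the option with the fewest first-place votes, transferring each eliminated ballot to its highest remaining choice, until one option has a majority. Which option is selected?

Jones

Round 1: Gupta 3, Jones 3, Diaz 1, Fong 0. Fong has the fewest and is eliminated.
Round 2: Gupta 3, Jones 3, Diaz 1. Diaz has the fewest and is eliminated.
Round 3: Jones 4, Gupta 3. Jones has a majority.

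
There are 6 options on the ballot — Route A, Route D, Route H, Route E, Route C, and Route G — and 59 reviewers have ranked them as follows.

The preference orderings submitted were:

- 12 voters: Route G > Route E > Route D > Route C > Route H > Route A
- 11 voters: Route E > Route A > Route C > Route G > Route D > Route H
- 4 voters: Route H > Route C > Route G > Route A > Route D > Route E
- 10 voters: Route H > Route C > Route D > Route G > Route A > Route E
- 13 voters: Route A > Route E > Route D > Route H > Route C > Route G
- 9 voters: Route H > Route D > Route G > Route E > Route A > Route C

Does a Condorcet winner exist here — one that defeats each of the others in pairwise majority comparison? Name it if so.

Head-to-head results (59 voters total):
Route A vs Route D: Route D wins 31–28.
Route A vs Route H: Route H wins 35–24.
Route A vs Route E: Route E wins 32–27.
Route A vs Route C: Route A wins 33–26.
Route A vs Route G: Route G wins 35–24.
Route D vs Route H: Route D wins 36–23.
Route D vs Route E: Route E wins 36–23.
Route D vs Route C: Route D wins 34–25.
Route D vs Route G: Route D wins 32–27.
Route H vs Route E: Route E wins 36–23.
Route H vs Route C: Route H wins 36–23.
Route H vs Route G: Route H wins 36–23.
Route E vs Route C: Route E wins 45–14.
Route E vs Route G: Route G wins 35–24.
Route C vs Route G: Route C wins 38–21.
No candidate beats all others: Route A beats Route C beats Route G beats Route A, a majority cycle.

No Condorcet winner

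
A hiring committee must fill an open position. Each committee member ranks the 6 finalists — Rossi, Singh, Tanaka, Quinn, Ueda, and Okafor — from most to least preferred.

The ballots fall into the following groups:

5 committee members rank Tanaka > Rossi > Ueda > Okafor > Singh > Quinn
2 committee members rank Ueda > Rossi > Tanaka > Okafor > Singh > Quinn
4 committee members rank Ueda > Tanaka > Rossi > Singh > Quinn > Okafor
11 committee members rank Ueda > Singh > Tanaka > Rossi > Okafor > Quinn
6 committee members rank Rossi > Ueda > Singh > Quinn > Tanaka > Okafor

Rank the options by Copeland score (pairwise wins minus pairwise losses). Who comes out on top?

Ueda

Pairwise results:
  Rossi vs Singh: Rossi wins 17–11.
  Rossi vs Tanaka: Tanaka wins 20–8.
  Rossi vs Quinn: Rossi wins 28–0.
  Rossi vs Ueda: Ueda wins 17–11.
  Rossi vs Okafor: Rossi wins 28–0.
  Singh vs Tanaka: Singh wins 17–11.
  Singh vs Quinn: Singh wins 28–0.
  Singh vs Ueda: Ueda wins 28–0.
  Singh vs Okafor: Singh wins 21–7.
  Tanaka vs Quinn: Tanaka wins 22–6.
  Tanaka vs Ueda: Ueda wins 23–5.
  Tanaka vs Okafor: Tanaka wins 28–0.
  Quinn vs Ueda: Ueda wins 28–0.
  Quinn vs Okafor: Okafor wins 18–10.
  Ueda vs Okafor: Ueda wins 28–0.
Copeland scores (wins − losses):
  Rossi: 3 − 2 = 1
  Singh: 3 − 2 = 1
  Tanaka: 3 − 2 = 1
  Quinn: 0 − 5 = -5
  Ueda: 5 − 0 = 5
  Okafor: 1 − 4 = -3
Ueda has the best Copeland score.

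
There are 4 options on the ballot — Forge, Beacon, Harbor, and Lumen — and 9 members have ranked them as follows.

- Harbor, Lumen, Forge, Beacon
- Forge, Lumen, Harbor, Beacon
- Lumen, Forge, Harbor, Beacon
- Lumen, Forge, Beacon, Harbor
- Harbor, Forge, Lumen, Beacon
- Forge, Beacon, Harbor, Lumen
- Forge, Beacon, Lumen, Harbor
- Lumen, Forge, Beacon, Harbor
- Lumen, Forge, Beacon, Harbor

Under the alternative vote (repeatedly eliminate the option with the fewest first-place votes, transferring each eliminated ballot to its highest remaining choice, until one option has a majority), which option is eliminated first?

Round 1: Lumen 4, Forge 3, Harbor 2, Beacon 0. Beacon has the fewest and is eliminated.
Round 2: Lumen 4, Forge 3, Harbor 2. Harbor has the fewest and is eliminated.
Round 3: Lumen 5, Forge 4. Lumen has a majority.

Beacon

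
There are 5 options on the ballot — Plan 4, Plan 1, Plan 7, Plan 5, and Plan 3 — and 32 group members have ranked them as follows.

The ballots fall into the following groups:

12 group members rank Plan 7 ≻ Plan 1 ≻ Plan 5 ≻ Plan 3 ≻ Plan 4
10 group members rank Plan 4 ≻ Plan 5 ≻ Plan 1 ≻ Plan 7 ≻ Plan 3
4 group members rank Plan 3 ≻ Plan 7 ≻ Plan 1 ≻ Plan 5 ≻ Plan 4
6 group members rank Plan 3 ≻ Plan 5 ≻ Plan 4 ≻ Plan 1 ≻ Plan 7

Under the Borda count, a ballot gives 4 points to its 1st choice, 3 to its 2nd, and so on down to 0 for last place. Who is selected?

Plan 5

Borda scores:
  Plan 4: 12·0 + 10·4 + 4·0 + 6·2 = 52
  Plan 1: 12·3 + 10·2 + 4·2 + 6·1 = 70
  Plan 7: 12·4 + 10·1 + 4·3 + 6·0 = 70
  Plan 5: 12·2 + 10·3 + 4·1 + 6·3 = 76
  Plan 3: 12·1 + 10·0 + 4·4 + 6·4 = 52
Plan 5 has the highest total.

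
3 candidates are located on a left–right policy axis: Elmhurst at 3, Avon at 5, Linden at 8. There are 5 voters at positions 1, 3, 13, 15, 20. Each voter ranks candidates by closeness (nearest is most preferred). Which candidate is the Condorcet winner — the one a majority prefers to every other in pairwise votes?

With single-peaked preferences on a line, the Condorcet winner is the candidate closest to the median voter.
The median voter (position 13) is closest to Linden at 8.
Check: Linden vs Avon — voters closer to Linden: 3 of 5.

Linden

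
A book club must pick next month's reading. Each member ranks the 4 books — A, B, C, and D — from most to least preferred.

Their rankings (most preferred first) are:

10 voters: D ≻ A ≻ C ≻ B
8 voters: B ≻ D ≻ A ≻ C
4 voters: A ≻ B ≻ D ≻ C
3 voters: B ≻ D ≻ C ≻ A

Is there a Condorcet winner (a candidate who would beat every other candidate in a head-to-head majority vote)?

No

Head-to-head results (25 voters total):
A vs B: A wins 14–11.
A vs C: A wins 22–3.
A vs D: D wins 21–4.
B vs C: B wins 15–10.
B vs D: B wins 15–10.
C vs D: D wins 25–0.
No candidate beats all others: A beats B beats D beats A, a majority cycle.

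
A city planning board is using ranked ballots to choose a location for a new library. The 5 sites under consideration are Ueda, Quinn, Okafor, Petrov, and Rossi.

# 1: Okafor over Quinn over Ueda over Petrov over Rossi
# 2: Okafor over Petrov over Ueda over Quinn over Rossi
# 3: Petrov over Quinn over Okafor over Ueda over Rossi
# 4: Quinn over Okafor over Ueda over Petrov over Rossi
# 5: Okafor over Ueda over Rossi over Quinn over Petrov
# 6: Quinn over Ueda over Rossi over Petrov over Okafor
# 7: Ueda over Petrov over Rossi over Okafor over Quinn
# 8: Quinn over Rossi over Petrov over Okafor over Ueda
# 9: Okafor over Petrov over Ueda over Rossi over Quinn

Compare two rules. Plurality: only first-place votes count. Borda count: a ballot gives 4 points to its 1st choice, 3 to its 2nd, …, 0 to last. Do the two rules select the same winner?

Plurality first-place counts: Ueda 1, Quinn 3, Okafor 4, Petrov 1, Rossi 0 → Okafor.
Borda totals: Ueda 19, Quinn 20, Okafor 23, Petrov 18, Rossi 10 → Okafor.
The two rules agree on Okafor.

Yes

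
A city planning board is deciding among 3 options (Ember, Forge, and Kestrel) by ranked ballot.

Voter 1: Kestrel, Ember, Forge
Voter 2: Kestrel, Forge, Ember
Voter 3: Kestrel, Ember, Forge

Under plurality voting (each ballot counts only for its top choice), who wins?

Kestrel

First-place vote totals:
  Ember: 0
  Forge: 0
  Kestrel: 3
Kestrel has the most first-place votes.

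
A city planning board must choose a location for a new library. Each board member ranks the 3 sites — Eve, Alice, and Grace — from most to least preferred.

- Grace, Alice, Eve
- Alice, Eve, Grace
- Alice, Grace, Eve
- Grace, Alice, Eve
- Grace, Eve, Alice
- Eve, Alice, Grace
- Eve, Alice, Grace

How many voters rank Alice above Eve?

4

Ballots ranking Alice above Eve: 4.
Ballots ranking Eve above Alice: 3.
So 4 of 7 voters prefer Alice to Eve.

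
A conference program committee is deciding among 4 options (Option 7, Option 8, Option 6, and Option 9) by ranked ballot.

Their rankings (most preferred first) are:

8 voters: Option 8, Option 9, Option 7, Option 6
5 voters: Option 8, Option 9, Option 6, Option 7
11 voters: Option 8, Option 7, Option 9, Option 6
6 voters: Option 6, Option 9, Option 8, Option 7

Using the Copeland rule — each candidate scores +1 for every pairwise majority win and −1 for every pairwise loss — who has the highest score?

Option 8

Pairwise results:
  Option 7 vs Option 8: Option 8 wins 30–0.
  Option 7 vs Option 6: Option 7 wins 19–11.
  Option 7 vs Option 9: Option 9 wins 19–11.
  Option 8 vs Option 6: Option 8 wins 24–6.
  Option 8 vs Option 9: Option 8 wins 24–6.
  Option 6 vs Option 9: Option 9 wins 24–6.
Copeland scores (wins − losses):
  Option 7: 1 − 2 = -1
  Option 8: 3 − 0 = 3
  Option 6: 0 − 3 = -3
  Option 9: 2 − 1 = 1
Option 8 has the best Copeland score.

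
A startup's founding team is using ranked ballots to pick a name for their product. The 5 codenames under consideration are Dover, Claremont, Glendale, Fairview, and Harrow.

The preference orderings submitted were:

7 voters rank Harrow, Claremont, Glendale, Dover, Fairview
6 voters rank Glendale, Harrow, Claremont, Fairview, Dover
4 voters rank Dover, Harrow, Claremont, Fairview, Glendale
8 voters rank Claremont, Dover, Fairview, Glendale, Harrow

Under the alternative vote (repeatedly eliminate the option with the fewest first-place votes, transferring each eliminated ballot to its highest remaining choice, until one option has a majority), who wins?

Round 1: Claremont 8, Harrow 7, Glendale 6, Dover 4, Fairview 0. Fairview has the fewest and is eliminated.
Round 2: Claremont 8, Harrow 7, Glendale 6, Dover 4. Dover has the fewest and is eliminated.
Round 3: Harrow 11, Claremont 8, Glendale 6. Glendale has the fewest and is eliminated.
Round 4: Harrow 17, Claremont 8. Harrow has a majority.

Harrow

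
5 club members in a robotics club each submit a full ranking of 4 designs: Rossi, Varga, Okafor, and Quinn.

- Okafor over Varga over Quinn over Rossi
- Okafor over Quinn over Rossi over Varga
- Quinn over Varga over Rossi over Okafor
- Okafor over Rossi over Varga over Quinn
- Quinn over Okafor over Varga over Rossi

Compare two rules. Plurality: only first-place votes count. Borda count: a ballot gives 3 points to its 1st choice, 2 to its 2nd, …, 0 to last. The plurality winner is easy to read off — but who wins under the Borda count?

Plurality first-place counts: Rossi 0, Varga 0, Okafor 3, Quinn 2 → Okafor.
Borda totals: Rossi 4, Varga 6, Okafor 11, Quinn 9 → Okafor.

Okafor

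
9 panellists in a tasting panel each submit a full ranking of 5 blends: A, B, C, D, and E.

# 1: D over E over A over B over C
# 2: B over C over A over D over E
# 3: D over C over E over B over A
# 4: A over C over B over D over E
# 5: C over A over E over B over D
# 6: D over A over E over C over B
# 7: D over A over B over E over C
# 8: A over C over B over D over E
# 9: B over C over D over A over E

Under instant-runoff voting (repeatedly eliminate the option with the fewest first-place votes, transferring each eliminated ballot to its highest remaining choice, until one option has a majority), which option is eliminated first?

E

Round 1: D 4, A 2, B 2, C 1, E 0. E has the fewest and is eliminated.
Round 2: D 4, A 2, B 2, C 1. C has the fewest and is eliminated.
Round 3: D 4, A 3, B 2. B has the fewest and is eliminated.
Round 4: D 5, A 4. D has a majority.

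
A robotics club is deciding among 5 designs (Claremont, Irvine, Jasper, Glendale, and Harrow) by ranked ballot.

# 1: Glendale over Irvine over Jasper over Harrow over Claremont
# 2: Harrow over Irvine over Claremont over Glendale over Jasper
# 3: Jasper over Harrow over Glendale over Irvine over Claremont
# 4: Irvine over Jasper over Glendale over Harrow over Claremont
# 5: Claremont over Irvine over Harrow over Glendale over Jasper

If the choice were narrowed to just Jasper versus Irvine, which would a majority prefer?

Ballots ranking Jasper above Irvine: 1.
Ballots ranking Irvine above Jasper: 4.
Irvine wins the head-to-head, 4–1.

Irvine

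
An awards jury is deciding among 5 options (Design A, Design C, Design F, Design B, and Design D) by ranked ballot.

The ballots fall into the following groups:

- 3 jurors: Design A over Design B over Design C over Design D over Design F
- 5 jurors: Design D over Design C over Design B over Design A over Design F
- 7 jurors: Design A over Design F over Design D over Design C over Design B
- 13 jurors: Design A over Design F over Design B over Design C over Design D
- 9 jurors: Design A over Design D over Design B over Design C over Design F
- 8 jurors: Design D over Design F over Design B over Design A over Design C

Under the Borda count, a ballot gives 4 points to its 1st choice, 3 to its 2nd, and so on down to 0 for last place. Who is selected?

Design A

Borda scores:
  Design A: 3·4 + 5·1 + 7·4 + 13·4 + 9·4 + 8·1 = 141
  Design C: 3·2 + 5·3 + 7·1 + 13·1 + 9·1 + 8·0 = 50
  Design F: 3·0 + 5·0 + 7·3 + 13·3 + 9·0 + 8·3 = 84
  Design B: 3·3 + 5·2 + 7·0 + 13·2 + 9·2 + 8·2 = 79
  Design D: 3·1 + 5·4 + 7·2 + 13·0 + 9·3 + 8·4 = 96
Design A has the highest total.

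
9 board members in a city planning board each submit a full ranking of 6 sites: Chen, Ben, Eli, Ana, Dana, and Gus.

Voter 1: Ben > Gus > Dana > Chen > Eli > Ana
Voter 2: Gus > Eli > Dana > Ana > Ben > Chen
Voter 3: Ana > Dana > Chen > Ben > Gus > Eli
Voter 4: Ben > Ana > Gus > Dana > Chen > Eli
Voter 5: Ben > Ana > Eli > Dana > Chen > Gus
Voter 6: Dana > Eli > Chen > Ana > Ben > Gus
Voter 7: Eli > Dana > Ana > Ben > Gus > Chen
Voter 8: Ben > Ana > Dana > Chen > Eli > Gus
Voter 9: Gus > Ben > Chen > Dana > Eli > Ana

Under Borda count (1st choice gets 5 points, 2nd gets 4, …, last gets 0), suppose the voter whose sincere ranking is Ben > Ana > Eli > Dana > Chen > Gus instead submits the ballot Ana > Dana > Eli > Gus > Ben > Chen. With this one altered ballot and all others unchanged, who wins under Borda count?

Borda totals with the altered ballot: Chen 14, Ben 26, Eli 19, Ana 25, Dana 30, Gus 21.
The switch changes the winner from Ben to Dana.

Dana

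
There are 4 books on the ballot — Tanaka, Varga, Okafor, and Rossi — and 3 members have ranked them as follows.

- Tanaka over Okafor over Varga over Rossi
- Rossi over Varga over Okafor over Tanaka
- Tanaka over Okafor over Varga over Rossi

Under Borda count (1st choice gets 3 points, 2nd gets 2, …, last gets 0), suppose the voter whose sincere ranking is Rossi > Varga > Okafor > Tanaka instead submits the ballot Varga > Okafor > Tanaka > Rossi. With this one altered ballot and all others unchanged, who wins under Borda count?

Borda totals with the altered ballot: Tanaka 7, Varga 5, Okafor 6, Rossi 0.
The winner is unchanged: still Tanaka.

Tanaka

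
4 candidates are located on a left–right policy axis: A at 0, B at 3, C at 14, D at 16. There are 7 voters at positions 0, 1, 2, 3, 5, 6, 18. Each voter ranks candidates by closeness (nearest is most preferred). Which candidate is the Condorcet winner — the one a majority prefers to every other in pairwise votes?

B

With single-peaked preferences on a line, the Condorcet winner is the candidate closest to the median voter.
The median voter (position 3) is closest to B at 3.
Check: B vs D — voters closer to B: 6 of 7.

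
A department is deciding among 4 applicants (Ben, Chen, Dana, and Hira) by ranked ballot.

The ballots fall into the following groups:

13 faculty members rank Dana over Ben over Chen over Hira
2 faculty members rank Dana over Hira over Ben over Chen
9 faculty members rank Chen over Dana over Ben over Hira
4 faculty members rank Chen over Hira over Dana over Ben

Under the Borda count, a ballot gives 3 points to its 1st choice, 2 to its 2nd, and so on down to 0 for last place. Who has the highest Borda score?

Borda scores:
  Ben: 13·2 + 2·1 + 9·1 + 4·0 = 37
  Chen: 13·1 + 2·0 + 9·3 + 4·3 = 52
  Dana: 13·3 + 2·3 + 9·2 + 4·1 = 67
  Hira: 13·0 + 2·2 + 9·0 + 4·2 = 12
Dana has the highest total.

Dana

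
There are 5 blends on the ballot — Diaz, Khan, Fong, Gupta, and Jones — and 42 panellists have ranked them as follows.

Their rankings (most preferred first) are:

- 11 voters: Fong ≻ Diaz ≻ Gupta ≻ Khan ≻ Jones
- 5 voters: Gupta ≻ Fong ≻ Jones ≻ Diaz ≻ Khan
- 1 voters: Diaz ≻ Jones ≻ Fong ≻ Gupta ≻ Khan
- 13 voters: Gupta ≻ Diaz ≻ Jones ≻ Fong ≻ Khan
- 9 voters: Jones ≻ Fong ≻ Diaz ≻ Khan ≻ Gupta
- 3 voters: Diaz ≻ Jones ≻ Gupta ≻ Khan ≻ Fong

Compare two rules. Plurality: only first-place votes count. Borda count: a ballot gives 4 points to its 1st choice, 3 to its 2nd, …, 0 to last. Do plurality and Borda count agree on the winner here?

No

Plurality first-place counts: Diaz 4, Khan 0, Fong 11, Gupta 18, Jones 9 → Gupta.
Borda totals: Diaz 111, Khan 23, Fong 101, Gupta 101, Jones 84 → Diaz.
The two rules disagree: plurality picks Gupta, Borda picks Diaz.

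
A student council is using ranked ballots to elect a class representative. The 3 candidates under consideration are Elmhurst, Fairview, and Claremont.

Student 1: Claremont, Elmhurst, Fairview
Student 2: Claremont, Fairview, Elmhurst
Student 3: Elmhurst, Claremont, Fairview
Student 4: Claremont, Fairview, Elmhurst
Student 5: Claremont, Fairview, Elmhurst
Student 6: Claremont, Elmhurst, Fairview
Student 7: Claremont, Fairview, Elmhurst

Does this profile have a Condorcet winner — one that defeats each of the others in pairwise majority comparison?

Head-to-head results (7 voters total):
Elmhurst vs Fairview: Fairview wins 4–3.
Elmhurst vs Claremont: Claremont wins 6–1.
Fairview vs Claremont: Claremont wins 7–0.
Claremont beats each rival — Elmhurst (6–1), Fairview (7–0) — so Claremont is the Condorcet winner.

Yes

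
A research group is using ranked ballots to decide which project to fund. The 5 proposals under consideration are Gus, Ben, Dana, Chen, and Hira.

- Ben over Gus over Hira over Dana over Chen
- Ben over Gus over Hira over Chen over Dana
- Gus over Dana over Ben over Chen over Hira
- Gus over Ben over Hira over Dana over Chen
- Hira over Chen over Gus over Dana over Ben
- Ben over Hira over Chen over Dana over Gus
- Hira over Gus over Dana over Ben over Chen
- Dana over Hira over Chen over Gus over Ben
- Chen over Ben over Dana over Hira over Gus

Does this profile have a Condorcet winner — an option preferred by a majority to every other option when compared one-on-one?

No

Head-to-head results (9 voters total):
Gus vs Ben: Gus wins 5–4.
Gus vs Dana: Gus wins 6–3.
Gus vs Chen: Gus wins 5–4.
Gus vs Hira: Hira wins 5–4.
Ben vs Dana: Ben wins 5–4.
Ben vs Chen: Ben wins 6–3.
Ben vs Hira: Ben wins 6–3.
Dana vs Chen: Dana wins 5–4.
Dana vs Hira: Hira wins 6–3.
Chen vs Hira: Hira wins 7–2.
No candidate beats all others: Gus beats Ben beats Hira beats Gus, a majority cycle.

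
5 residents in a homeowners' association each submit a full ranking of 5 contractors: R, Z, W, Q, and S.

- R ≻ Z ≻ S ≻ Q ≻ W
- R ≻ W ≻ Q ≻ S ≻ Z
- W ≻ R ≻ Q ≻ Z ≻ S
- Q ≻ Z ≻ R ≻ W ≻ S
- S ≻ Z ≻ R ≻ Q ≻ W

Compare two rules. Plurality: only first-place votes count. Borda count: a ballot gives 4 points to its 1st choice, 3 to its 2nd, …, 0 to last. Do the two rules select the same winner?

Plurality first-place counts: R 2, Z 0, W 1, Q 1, S 1 → R.
Borda totals: R 15, Z 10, W 8, Q 10, S 7 → R.
The two rules agree on R.

Yes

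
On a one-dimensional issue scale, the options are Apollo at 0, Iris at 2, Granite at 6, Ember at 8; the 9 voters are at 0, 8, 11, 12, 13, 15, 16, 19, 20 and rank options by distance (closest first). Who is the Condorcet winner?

With single-peaked preferences on a line, the Condorcet winner is the candidate closest to the median voter.
The median voter (position 13) is closest to Ember at 8.
Check: Ember vs Granite — voters closer to Ember: 8 of 9.

Ember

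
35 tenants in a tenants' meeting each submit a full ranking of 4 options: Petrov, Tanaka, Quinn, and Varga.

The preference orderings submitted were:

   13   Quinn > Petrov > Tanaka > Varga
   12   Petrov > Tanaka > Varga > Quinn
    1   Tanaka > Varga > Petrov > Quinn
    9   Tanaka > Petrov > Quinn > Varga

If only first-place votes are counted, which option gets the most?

First-place vote totals:
  Petrov: 12
  Tanaka: 10
  Quinn: 13
  Varga: 0
Quinn has the most first-place votes.

Quinn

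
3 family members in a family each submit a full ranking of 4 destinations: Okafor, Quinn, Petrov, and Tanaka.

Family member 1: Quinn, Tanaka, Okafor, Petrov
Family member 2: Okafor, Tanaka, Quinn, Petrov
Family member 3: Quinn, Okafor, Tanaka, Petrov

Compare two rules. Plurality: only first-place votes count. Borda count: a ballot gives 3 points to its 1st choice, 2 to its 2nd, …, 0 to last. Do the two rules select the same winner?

Plurality first-place counts: Okafor 1, Quinn 2, Petrov 0, Tanaka 0 → Quinn.
Borda totals: Okafor 6, Quinn 7, Petrov 0, Tanaka 5 → Quinn.
The two rules agree on Quinn.

Yes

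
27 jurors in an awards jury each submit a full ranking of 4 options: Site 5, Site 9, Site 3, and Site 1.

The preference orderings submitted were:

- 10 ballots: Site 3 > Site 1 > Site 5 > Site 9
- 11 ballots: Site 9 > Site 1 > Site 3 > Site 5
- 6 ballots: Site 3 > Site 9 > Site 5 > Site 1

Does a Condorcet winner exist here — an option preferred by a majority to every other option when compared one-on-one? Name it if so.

Site 3

Head-to-head results (27 voters total):
Site 5 vs Site 9: Site 9 wins 17–10.
Site 5 vs Site 3: Site 3 wins 27–0.
Site 5 vs Site 1: Site 1 wins 21–6.
Site 9 vs Site 3: Site 3 wins 16–11.
Site 9 vs Site 1: Site 9 wins 17–10.
Site 3 vs Site 1: Site 3 wins 16–11.
Site 3 beats each rival — Site 5 (27–0), Site 9 (16–11), Site 1 (16–11) — so Site 3 is the Condorcet winner.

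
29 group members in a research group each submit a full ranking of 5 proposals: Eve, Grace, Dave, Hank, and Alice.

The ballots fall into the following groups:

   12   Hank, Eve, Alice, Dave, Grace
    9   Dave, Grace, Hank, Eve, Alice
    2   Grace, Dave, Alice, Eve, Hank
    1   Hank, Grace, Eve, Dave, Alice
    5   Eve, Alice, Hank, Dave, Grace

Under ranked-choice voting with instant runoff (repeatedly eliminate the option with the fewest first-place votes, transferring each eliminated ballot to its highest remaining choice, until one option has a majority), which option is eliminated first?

Round 1: Hank 13, Dave 9, Eve 5, Grace 2, Alice 0. Alice has the fewest and is eliminated.
Round 2: Hank 13, Dave 9, Eve 5, Grace 2. Grace has the fewest and is eliminated.
Round 3: Hank 13, Dave 11, Eve 5. Eve has the fewest and is eliminated.
Round 4: Hank 18, Dave 11. Hank has a majority.

Alice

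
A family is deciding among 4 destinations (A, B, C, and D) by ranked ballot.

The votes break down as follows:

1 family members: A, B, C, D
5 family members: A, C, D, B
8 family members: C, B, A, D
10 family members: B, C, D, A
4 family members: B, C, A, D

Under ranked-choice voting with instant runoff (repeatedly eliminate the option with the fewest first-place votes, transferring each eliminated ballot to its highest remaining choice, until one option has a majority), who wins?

Round 1: B 14, C 8, A 6, D 0. D has the fewest and is eliminated.
Round 2: B 14, C 8, A 6. A has the fewest and is eliminated.
Round 3: B 15, C 13. B has a majority.

B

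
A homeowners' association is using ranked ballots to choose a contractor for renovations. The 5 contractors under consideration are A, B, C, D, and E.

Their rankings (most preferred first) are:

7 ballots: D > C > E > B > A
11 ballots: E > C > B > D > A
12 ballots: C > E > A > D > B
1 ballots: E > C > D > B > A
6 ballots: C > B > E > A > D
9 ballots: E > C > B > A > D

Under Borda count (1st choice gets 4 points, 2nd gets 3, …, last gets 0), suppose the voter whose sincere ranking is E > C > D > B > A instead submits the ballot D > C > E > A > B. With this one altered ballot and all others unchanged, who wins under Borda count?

C

Borda totals with the altered ballot: A 40, B 65, C 156, D 55, E 144.
The winner is unchanged: still C.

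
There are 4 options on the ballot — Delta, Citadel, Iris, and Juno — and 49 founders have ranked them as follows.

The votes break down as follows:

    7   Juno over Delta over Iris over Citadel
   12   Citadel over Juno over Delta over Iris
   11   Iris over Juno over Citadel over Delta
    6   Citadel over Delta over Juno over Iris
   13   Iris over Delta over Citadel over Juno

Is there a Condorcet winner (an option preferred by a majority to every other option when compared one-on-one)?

No

Head-to-head results (49 voters total):
Delta vs Citadel: Citadel wins 29–20.
Delta vs Iris: Delta wins 25–24.
Delta vs Juno: Juno wins 30–19.
Citadel vs Iris: Iris wins 31–18.
Citadel vs Juno: Citadel wins 31–18.
Iris vs Juno: Juno wins 25–24.
No candidate beats all others: Delta beats Iris beats Citadel beats Delta, a majority cycle.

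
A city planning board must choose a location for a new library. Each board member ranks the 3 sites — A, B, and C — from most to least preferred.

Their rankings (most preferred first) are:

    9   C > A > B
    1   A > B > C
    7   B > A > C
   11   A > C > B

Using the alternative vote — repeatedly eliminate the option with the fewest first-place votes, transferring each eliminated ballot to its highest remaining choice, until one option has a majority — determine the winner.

A

Round 1: A 12, C 9, B 7. B has the fewest and is eliminated.
Round 2: A 19, C 9. A has a majority.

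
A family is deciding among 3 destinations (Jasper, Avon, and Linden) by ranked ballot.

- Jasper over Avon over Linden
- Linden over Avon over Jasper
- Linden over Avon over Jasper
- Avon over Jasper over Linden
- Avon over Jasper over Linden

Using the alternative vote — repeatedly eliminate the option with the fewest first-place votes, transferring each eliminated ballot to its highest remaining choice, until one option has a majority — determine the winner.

Round 1: Avon 2, Linden 2, Jasper 1. Jasper has the fewest and is eliminated.
Round 2: Avon 3, Linden 2. Avon has a majority.

Avon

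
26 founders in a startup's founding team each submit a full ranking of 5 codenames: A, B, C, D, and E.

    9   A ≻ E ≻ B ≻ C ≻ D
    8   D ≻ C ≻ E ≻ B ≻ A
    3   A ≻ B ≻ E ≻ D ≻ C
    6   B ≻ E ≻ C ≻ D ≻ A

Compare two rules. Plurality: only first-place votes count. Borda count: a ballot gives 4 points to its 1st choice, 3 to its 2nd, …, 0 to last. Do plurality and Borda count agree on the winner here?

No

Plurality first-place counts: A 12, B 6, C 0, D 8, E 0 → A.
Borda totals: A 48, B 59, C 45, D 41, E 67 → E.
The two rules disagree: plurality picks A, Borda picks E.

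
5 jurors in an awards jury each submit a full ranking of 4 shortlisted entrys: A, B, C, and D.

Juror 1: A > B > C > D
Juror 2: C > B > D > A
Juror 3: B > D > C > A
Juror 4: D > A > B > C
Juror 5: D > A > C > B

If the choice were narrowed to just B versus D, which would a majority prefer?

B

Ballots ranking B above D: 3.
Ballots ranking D above B: 2.
B wins the head-to-head, 3–2.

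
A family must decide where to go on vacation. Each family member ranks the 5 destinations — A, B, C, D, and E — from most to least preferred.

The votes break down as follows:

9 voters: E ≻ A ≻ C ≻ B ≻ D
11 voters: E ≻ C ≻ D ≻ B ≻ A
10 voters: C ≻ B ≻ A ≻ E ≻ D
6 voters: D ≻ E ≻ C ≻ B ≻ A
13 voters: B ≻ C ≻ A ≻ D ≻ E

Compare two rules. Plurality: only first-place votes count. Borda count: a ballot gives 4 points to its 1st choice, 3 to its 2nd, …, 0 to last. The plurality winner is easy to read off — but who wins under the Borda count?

C

Plurality first-place counts: A 0, B 13, C 10, D 6, E 20 → E.
Borda totals: A 73, B 108, C 142, D 59, E 108 → C.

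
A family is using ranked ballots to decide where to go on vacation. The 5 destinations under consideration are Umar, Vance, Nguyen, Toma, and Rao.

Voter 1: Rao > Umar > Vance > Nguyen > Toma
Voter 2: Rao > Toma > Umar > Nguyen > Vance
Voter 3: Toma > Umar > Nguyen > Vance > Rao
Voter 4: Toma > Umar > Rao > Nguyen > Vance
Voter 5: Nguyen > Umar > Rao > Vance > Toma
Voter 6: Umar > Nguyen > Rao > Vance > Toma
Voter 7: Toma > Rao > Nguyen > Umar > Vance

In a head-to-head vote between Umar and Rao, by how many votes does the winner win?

Ballots ranking Umar above Rao: 4.
Ballots ranking Rao above Umar: 3.
Umar wins 4–3, a margin of 1.

1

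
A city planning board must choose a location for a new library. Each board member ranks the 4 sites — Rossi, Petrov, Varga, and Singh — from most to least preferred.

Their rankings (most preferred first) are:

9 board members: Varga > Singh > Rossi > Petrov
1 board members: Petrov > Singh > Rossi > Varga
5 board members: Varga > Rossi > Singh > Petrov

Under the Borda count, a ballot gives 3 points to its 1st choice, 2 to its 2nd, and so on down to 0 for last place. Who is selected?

Borda scores:
  Rossi: 9·1 + 1 + 5·2 = 20
  Petrov: 9·0 + 3 + 5·0 = 3
  Varga: 9·3 + 0 + 5·3 = 42
  Singh: 9·2 + 2 + 5·1 = 25
Varga has the highest total.

Varga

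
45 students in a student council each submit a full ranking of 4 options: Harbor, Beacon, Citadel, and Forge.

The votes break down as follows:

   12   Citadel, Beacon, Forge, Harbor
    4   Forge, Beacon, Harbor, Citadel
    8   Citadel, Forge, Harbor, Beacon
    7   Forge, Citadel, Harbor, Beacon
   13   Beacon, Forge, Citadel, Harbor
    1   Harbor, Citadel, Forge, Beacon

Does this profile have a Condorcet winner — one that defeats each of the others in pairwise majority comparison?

Head-to-head results (45 voters total):
Harbor vs Beacon: Beacon wins 29–16.
Harbor vs Citadel: Citadel wins 40–5.
Harbor vs Forge: Forge wins 44–1.
Beacon vs Citadel: Citadel wins 28–17.
Beacon vs Forge: Beacon wins 25–20.
Citadel vs Forge: Forge wins 24–21.
No candidate beats all others: Beacon beats Forge beats Citadel beats Beacon, a majority cycle.

No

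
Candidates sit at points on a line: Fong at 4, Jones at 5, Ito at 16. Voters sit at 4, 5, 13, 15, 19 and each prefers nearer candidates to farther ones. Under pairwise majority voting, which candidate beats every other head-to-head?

With single-peaked preferences on a line, the Condorcet winner is the candidate closest to the median voter.
The median voter (position 13) is closest to Ito at 16.
Check: Ito vs Jones — voters closer to Ito: 3 of 5.

Ito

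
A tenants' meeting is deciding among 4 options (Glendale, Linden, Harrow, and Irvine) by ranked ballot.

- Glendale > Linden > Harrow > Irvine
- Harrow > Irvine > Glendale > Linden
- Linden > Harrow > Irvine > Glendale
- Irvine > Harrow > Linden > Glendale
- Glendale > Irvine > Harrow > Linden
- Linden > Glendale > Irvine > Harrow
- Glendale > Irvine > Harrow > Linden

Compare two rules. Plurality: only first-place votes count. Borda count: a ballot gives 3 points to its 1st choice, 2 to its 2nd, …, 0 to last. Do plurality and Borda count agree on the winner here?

Plurality first-place counts: Glendale 3, Linden 2, Harrow 1, Irvine 1 → Glendale.
Borda totals: Glendale 12, Linden 9, Harrow 10, Irvine 11 → Glendale.
The two rules agree on Glendale.

Yes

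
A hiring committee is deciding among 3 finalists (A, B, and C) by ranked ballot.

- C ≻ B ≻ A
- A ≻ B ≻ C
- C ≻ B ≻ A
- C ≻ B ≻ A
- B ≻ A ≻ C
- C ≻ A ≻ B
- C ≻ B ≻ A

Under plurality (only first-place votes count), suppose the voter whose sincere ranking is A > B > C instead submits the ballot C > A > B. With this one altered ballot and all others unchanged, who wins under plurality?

First-place totals with the altered ballot: A 0, B 1, C 6.
The winner is unchanged: still C.

C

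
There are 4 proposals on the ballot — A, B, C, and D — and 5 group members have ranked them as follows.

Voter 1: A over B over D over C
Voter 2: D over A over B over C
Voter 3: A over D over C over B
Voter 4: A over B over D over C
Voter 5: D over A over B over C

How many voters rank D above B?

3

Ballots ranking D above B: 3.
Ballots ranking B above D: 2.
So 3 of 5 voters prefer D to B.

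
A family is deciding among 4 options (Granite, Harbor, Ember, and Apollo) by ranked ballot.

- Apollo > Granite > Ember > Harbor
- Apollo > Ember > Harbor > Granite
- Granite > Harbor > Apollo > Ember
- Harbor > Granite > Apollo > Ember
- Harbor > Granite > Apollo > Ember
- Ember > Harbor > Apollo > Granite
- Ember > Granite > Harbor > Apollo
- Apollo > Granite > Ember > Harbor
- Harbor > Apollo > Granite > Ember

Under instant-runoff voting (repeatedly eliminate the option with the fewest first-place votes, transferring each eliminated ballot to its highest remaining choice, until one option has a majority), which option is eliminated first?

Round 1: Harbor 3, Apollo 3, Ember 2, Granite 1. Granite has the fewest and is eliminated.
Round 2: Harbor 4, Apollo 3, Ember 2. Ember has the fewest and is eliminated.
Round 3: Harbor 6, Apollo 3. Harbor has a majority.

Granite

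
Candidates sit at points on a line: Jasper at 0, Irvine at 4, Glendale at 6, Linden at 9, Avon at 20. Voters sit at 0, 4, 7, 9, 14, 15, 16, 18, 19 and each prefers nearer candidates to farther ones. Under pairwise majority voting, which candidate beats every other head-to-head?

Linden

With single-peaked preferences on a line, the Condorcet winner is the candidate closest to the median voter.
The median voter (position 14) is closest to Linden at 9.
Check: Linden vs Glendale — voters closer to Linden: 6 of 9.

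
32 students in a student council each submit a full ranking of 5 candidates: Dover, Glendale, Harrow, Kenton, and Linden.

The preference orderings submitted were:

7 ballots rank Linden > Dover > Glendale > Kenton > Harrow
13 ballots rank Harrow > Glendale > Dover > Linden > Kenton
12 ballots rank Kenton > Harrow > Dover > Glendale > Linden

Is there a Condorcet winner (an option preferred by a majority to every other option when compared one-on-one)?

No

Head-to-head results (32 voters total):
Dover vs Glendale: Dover wins 19–13.
Dover vs Harrow: Harrow wins 25–7.
Dover vs Kenton: Dover wins 20–12.
Dover vs Linden: Dover wins 25–7.
Glendale vs Harrow: Harrow wins 25–7.
Glendale vs Kenton: Glendale wins 20–12.
Glendale vs Linden: Glendale wins 25–7.
Harrow vs Kenton: Kenton wins 19–13.
Harrow vs Linden: Harrow wins 25–7.
Kenton vs Linden: Linden wins 20–12.
No candidate beats all others: Dover beats Kenton beats Harrow beats Dover, a majority cycle.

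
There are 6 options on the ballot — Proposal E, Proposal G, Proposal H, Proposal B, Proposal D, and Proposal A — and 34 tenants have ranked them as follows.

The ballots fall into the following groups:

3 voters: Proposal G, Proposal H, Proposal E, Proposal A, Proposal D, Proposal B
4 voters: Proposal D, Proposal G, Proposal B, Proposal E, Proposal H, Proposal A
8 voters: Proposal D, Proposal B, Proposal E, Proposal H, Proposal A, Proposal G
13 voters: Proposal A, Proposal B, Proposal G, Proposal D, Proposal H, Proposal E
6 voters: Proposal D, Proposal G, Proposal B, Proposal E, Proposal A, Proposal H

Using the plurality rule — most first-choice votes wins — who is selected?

Proposal D

First-place vote totals:
  Proposal E: 0
  Proposal G: 3
  Proposal H: 0
  Proposal B: 0
  Proposal D: 18
  Proposal A: 13
Proposal D has the most first-place votes.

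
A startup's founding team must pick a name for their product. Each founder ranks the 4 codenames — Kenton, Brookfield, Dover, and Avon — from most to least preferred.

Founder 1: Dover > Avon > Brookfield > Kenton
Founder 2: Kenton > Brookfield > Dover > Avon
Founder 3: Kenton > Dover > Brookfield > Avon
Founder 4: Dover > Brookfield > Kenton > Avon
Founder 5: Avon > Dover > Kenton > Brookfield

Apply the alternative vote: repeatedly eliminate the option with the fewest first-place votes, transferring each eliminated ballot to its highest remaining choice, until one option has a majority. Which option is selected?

Dover

Round 1: Kenton 2, Dover 2, Avon 1, Brookfield 0. Brookfield has the fewest and is eliminated.
Round 2: Kenton 2, Dover 2, Avon 1. Avon has the fewest and is eliminated.
Round 3: Dover 3, Kenton 2. Dover has a majority.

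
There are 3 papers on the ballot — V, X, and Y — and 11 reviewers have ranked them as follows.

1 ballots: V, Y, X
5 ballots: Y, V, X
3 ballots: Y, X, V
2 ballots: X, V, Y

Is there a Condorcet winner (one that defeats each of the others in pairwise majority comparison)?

Yes

Head-to-head results (11 voters total):
V vs X: V wins 6–5.
V vs Y: Y wins 8–3.
X vs Y: Y wins 9–2.
Y beats each rival — V (8–3), X (9–2) — so Y is the Condorcet winner.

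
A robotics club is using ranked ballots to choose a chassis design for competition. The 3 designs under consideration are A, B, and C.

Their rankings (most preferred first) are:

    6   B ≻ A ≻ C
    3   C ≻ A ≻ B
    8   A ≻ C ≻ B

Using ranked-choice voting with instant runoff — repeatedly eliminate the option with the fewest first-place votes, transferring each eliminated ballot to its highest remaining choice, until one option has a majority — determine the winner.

A

Round 1: A 8, B 6, C 3. C has the fewest and is eliminated.
Round 2: A 11, B 6. A has a majority.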